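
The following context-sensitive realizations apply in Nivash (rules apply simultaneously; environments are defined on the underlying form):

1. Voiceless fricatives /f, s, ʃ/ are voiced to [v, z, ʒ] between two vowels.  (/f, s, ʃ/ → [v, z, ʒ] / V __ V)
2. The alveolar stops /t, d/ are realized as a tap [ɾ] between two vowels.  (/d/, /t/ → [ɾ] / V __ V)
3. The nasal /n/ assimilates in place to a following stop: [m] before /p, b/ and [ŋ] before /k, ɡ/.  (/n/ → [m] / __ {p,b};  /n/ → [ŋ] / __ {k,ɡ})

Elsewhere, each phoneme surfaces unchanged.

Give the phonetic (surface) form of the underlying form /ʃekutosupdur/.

[ʃekuɾozupdur]

/ʃ/ (word-initial) fails the environment for rule 1, so it stays [ʃ].
/e/ (between /ʃ/ and /k/): no rule targets it → [e].
/k/ (between /e/ and /u/) is unaffected → [k].
/u/ (between /k/ and /t/) is unaffected → [u].
/t/ (between /u/ and /o/) occurs between two vowels → [ɾ] by rule 2.
/o/ stays [o].
/s/ meets the environment for rule 1 (between two vowels) → [z].
/u/ (between /s/ and /p/) is unaffected → [u].
/p/ (between /u/ and /d/) is unaffected → [p].
/d/ (between /p/ and /u/): rule 2 targets it, but not between two vowels → unchanged [d].
/u/ (between /d/ and /r/) is unaffected → [u].
/r/ (word-final): no rule targets it → [r].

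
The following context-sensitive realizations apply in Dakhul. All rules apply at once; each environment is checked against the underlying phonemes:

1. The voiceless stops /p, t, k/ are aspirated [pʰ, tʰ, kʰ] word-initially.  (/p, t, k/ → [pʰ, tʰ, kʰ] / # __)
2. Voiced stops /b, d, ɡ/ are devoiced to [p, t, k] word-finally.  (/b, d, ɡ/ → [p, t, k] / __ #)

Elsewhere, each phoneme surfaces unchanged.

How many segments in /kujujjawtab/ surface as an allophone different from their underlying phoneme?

Segments that undergo a rule: /k/ → [kʰ] (rule 1); /b/ → [p] (rule 2).
All other segments surface unchanged.

2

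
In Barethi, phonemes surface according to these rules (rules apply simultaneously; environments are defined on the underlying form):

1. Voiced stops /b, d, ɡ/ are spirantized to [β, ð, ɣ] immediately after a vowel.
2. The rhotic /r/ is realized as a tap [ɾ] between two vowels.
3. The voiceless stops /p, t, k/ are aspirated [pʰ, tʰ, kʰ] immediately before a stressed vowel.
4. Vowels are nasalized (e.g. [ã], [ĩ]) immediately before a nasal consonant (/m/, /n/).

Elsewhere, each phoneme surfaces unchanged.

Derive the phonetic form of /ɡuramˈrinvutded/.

/ɡ/ (word-initial): rule 1 targets it, but not immediately after a vowel → unchanged [ɡ].
/u/ (between /ɡ/ and /r/): rule 4 targets it, but not before a nasal consonant → unchanged [u].
Rule 2 applies to /r/ (between /u/ and /a/: between two vowels) → [ɾ].
Rule 4 applies to /a/ (between /r/ and /m/: before a nasal consonant) → [ã].
/r/ (between /m/ and /i/) is in the target of rule 2 but the environment (between two vowels) is not met → [r].
/i/ (between /r/ and /n/): before a nasal consonant, so rule 4 applies → [ĩ].
/u/ (between /v/ and /t/) is in the target of rule 4 but the environment (before a nasal consonant) is not met → [u].
/t/ — between /u/ and /d/; rule 3 does not apply here → [t].
/d/ (between /t/ and /e/) is in the target of rule 1 but the environment (immediately after a vowel) is not met → [d].
/e/ — between /d/ and /d/; rule 4 does not apply here → [e].
/d/ — word-final, immediately after a vowel — surfaces as [ð] (rule 1).

[ɡuɾãmˈrĩnvutdeð]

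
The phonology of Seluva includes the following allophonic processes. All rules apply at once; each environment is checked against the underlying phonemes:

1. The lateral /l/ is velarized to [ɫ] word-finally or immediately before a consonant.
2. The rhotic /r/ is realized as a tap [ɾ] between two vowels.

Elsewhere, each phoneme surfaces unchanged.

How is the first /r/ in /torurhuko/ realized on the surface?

Rule 2 applies to /r/ (between /o/ and /u/: between two vowels) → [ɾ].

[ɾ]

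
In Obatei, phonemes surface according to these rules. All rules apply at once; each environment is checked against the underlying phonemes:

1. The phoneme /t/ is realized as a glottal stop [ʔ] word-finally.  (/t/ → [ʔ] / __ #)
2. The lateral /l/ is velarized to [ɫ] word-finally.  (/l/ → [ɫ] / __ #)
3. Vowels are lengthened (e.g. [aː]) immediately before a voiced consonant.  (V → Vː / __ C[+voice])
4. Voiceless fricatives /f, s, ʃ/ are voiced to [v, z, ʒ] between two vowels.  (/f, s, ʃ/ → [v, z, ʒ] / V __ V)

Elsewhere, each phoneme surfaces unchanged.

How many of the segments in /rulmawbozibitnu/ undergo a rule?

Segments that undergo a rule: /u/ → [uː] (rule 3); /a/ → [aː] (rule 3); /o/ → [oː] (rule 3); /i/ → [iː] (rule 3).
All other segments surface unchanged.

4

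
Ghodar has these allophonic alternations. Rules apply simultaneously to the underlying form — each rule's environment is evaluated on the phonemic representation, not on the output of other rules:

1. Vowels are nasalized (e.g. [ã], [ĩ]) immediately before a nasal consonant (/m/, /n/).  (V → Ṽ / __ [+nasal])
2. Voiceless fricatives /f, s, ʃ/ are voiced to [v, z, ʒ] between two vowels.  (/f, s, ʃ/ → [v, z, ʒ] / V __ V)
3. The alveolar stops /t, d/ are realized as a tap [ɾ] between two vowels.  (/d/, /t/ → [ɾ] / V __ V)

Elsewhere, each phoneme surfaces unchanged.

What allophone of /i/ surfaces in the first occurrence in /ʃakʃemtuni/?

[i]

/i/ (word-final): rule 1 targets it, but not before a nasal consonant → unchanged [i].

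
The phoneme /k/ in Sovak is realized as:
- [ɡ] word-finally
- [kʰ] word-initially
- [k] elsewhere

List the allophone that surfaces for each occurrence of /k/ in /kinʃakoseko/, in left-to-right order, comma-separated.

[kʰ], [k], [k]

Occurrence 1 (position 1): word-initially → [kʰ].
Occurrence 2 (position 6): no conditioning environment matches → elsewhere allophone [k].
Occurrence 3 (position 10): no conditioning environment matches → elsewhere allophone [k].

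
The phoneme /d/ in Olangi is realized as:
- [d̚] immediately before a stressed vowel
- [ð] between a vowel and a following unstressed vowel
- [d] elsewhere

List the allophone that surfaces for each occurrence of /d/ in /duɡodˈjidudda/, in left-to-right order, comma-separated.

Occurrence 1 (position 1): no conditioning environment matches → elsewhere allophone [d].
Occurrence 2 (position 5): no conditioning environment matches → elsewhere allophone [d].
Occurrence 3 (position 8): between a vowel and a following unstressed vowel → [ð].
Occurrence 4 (position 10): no conditioning environment matches → elsewhere allophone [d].
Occurrence 5 (position 11): no conditioning environment matches → elsewhere allophone [d].

[d], [d], [ð], [d], [d]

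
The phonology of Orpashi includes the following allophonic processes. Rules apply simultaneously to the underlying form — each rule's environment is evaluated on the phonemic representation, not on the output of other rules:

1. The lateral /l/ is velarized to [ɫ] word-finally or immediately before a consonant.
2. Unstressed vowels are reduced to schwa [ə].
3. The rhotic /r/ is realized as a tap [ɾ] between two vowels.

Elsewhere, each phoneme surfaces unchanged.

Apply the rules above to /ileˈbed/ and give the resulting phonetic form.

[ələˈbed]

/i/ (word-initial): in an unstressed syllable, so rule 2 applies → [ə].
/l/ (between /i/ and /e/) is in the target of rule 1 but the environment (word-finally or immediately before a consonant) is not met → [l].
Rule 2 applies to /e/ (between /l/ and /b/: in an unstressed syllable) → [ə].
/b/ — not in any rule's target class → [b].
/e/ — between /b/ and /d/; rule 2 does not apply here → [e].
/d/ stays [d].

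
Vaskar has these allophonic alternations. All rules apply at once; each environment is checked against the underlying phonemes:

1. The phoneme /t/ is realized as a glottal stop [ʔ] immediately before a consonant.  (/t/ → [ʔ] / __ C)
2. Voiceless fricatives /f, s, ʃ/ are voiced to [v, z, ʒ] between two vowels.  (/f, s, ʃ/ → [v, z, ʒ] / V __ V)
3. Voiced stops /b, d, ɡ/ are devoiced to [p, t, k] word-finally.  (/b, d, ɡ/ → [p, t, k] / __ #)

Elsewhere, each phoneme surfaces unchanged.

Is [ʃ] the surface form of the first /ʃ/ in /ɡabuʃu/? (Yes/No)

Rule 2 applies to /ʃ/ (between /u/ and /u/: between two vowels) → [ʒ].
The actual realization is [ʒ], not [ʃ].

No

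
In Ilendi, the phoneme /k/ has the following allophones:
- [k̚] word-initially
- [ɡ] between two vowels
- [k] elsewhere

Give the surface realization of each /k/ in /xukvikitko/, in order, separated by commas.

[k], [ɡ], [k]

Occurrence 1 (position 3): no conditioning environment matches → elsewhere allophone [k].
Occurrence 2 (position 6): between two vowels → [ɡ].
Occurrence 3 (position 9): no conditioning environment matches → elsewhere allophone [k].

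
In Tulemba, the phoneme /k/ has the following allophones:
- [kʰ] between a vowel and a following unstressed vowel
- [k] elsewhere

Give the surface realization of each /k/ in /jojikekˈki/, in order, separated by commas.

[kʰ], [k], [k]

Occurrence 1 (position 5): between a vowel and a following unstressed vowel → [kʰ].
Occurrence 2 (position 7): no conditioning environment matches → elsewhere allophone [k].
Occurrence 3 (position 8): no conditioning environment matches → elsewhere allophone [k].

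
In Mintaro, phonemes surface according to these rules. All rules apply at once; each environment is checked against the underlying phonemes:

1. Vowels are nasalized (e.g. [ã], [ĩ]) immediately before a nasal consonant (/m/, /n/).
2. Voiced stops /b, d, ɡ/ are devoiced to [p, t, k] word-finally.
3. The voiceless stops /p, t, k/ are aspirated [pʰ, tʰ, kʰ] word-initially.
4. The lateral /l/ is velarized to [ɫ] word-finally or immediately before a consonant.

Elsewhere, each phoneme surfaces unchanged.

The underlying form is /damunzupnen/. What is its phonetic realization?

[dãmũnzupnẽn]

/d/ (word-initial) is in the target of rule 2 but the environment (word-finally) is not met → [d].
Rule 1 applies to /a/ (between /d/ and /m/: before a nasal consonant) → [ã].
/u/ (between /m/ and /n/) occurs before a nasal consonant → [ũ] by rule 1.
/u/ (between /z/ and /p/) fails the environment for rule 1, so it stays [u].
/p/ (between /u/ and /n/) is in the target of rule 3 but the environment (word-initially) is not met → [p].
/e/ — between /n/ and /n/, before a nasal consonant — surfaces as [ẽ] (rule 1).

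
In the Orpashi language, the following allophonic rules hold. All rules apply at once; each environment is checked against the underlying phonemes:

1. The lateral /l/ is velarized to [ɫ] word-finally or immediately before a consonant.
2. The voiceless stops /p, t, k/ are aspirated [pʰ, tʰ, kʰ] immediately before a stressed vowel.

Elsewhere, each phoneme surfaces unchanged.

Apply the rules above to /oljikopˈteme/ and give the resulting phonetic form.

/o/ — not in any rule's target class → [o].
/l/ (between /o/ and /j/): word-finally or immediately before a consonant, so rule 1 applies → [ɫ].
/j/ — not in any rule's target class → [j].
/i/ (between /j/ and /k/) is unaffected → [i].
/k/ (between /i/ and /o/): rule 2 targets it, but not immediately before a stressed vowel → unchanged [k].
/o/ (between /k/ and /p/) is unaffected → [o].
/p/ (between /o/ and /t/) is in the target of rule 2 but the environment (immediately before a stressed vowel) is not met → [p].
/t/ meets the environment for rule 2 (immediately before a stressed vowel) → [tʰ].
/e/ — not in any rule's target class → [e].
/m/ — not in any rule's target class → [m].
/e/ (word-final): no rule targets it → [e].

[oɫjikopˈtʰeme]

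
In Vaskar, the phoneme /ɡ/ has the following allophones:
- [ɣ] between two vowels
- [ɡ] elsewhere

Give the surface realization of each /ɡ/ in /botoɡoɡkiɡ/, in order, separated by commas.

[ɣ], [ɡ], [ɡ]

Occurrence 1 (position 5): between two vowels → [ɣ].
Occurrence 2 (position 7): no conditioning environment matches → elsewhere allophone [ɡ].
Occurrence 3 (position 10): no conditioning environment matches → elsewhere allophone [ɡ].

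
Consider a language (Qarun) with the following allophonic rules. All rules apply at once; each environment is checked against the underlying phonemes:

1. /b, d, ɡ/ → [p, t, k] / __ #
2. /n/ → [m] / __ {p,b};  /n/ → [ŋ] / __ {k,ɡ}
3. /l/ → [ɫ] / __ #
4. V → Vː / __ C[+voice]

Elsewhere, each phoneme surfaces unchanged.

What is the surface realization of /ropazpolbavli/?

[ropaːzpoːlbaːvli]

/r/ stays [r].
/o/ — between /r/ and /p/; rule 4 does not apply here → [o].
/p/ (between /o/ and /a/): no rule targets it → [p].
/a/ (between /p/ and /z/) occurs before a voiced consonant → [aː] by rule 4.
/z/ (between /a/ and /p/) is unaffected → [z].
/p/ (between /z/ and /o/): no rule targets it → [p].
/o/ meets the environment for rule 4 (before a voiced consonant) → [oː].
/l/ (between /o/ and /b/): rule 3 targets it, but not word-finally → unchanged [l].
/b/ (between /l/ and /a/) fails the environment for rule 1, so it stays [b].
/a/ (between /b/ and /v/) occurs before a voiced consonant → [aː] by rule 4.
/v/ (between /a/ and /l/): no rule targets it → [v].
/l/ (between /v/ and /i/) is in the target of rule 3 but the environment (word-finally) is not met → [l].
/i/ (word-final) is in the target of rule 4 but the environment (before a voiced consonant) is not met → [i].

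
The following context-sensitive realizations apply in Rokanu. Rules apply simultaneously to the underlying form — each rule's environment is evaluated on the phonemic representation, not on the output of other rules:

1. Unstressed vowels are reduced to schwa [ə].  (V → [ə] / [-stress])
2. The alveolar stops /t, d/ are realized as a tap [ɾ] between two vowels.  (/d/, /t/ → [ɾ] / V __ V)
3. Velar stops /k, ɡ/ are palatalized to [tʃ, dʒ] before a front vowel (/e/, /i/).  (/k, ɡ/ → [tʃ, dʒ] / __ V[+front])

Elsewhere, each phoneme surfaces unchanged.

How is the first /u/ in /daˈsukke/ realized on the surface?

/u/ (between /s/ and /k/) fails the environment for rule 1, so it stays [u].

[u]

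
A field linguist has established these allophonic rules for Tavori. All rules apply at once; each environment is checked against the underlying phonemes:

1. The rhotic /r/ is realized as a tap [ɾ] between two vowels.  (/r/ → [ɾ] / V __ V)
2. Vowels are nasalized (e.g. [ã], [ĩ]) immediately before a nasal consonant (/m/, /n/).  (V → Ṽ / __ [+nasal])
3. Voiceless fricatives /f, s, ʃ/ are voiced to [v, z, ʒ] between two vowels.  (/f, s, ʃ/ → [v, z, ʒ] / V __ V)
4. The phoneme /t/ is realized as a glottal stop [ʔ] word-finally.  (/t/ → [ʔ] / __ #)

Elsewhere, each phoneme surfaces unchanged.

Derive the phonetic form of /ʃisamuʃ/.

/ʃ/ (word-initial): rule 3 targets it, but not between two vowels → unchanged [ʃ].
/i/ (between /ʃ/ and /s/): rule 2 targets it, but not before a nasal consonant → unchanged [i].
/s/ — between /i/ and /a/, between two vowels — surfaces as [z] (rule 3).
/a/ meets the environment for rule 2 (before a nasal consonant) → [ã].
/m/ stays [m].
/u/ (between /m/ and /ʃ/): rule 2 targets it, but not before a nasal consonant → unchanged [u].
/ʃ/ (word-final) is in the target of rule 3 but the environment (between two vowels) is not met → [ʃ].

[ʃizãmuʃ]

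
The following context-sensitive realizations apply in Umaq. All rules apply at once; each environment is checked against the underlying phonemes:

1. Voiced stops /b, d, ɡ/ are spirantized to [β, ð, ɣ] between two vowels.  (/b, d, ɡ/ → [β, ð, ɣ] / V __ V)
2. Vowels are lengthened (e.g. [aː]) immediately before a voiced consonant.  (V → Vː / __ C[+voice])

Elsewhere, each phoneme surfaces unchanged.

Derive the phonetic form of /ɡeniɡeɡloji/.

/ɡ/ (word-initial) fails the environment for rule 1, so it stays [ɡ].
Rule 2 applies to /e/ (between /ɡ/ and /n/: before a voiced consonant) → [eː].
/n/ (between /e/ and /i/) is unaffected → [n].
Rule 2 applies to /i/ (between /n/ and /ɡ/: before a voiced consonant) → [iː].
/ɡ/ meets the environment for rule 1 (between two vowels) → [ɣ].
/e/ meets the environment for rule 2 (before a voiced consonant) → [eː].
/ɡ/ (between /e/ and /l/) fails the environment for rule 1, so it stays [ɡ].
/l/ (between /ɡ/ and /o/): no rule targets it → [l].
Rule 2 applies to /o/ (between /l/ and /j/: before a voiced consonant) → [oː].
/j/ — not in any rule's target class → [j].
/i/ (word-final): rule 2 targets it, but not before a voiced consonant → unchanged [i].

[ɡeːniːɣeːɡloːji]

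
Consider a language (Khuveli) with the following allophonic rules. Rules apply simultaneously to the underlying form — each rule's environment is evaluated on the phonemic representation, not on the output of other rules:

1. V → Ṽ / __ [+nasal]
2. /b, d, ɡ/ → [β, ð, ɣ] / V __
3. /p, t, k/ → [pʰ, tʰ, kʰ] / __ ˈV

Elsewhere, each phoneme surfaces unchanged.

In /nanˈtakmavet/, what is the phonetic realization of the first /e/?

/e/ (between /v/ and /t/): rule 1 targets it, but not before a nasal consonant → unchanged [e].

[e]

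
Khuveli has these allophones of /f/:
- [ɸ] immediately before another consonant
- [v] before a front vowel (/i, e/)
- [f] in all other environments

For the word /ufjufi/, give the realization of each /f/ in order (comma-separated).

Occurrence 1 (position 2): immediately before another consonant → [ɸ].
Occurrence 2 (position 5): before a front vowel (/i, e/) → [v].

[ɸ], [v]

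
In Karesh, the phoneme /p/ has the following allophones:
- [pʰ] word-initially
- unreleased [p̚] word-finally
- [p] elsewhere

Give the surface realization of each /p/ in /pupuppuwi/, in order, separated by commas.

Occurrence 1 (position 1): word-initially → [pʰ].
Occurrence 2 (position 3): no conditioning environment matches → elsewhere allophone [p].
Occurrence 3 (position 5): no conditioning environment matches → elsewhere allophone [p].
Occurrence 4 (position 6): no conditioning environment matches → elsewhere allophone [p].

[pʰ], [p], [p], [p]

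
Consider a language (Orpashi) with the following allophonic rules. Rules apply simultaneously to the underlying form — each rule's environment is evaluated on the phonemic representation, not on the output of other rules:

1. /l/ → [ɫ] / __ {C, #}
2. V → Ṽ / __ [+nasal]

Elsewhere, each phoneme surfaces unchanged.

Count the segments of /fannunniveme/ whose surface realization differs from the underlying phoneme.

Segments that undergo a rule: /a/ → [ã] (rule 2); /u/ → [ũ] (rule 2); /e/ → [ẽ] (rule 2).
All other segments surface unchanged.

3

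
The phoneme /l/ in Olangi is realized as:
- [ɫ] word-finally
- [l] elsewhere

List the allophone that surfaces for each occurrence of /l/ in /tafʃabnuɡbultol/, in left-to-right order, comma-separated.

Occurrence 1 (position 12): no conditioning environment matches → elsewhere allophone [l].
Occurrence 2 (position 15): word-finally → [ɫ].

[l], [ɫ]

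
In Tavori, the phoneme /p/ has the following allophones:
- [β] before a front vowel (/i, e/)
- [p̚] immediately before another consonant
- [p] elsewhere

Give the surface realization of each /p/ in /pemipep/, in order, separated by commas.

[β], [β], [p]

Occurrence 1 (position 1): before a front vowel (/i, e/) → [β].
Occurrence 2 (position 5): before a front vowel (/i, e/) → [β].
Occurrence 3 (position 7): no conditioning environment matches → elsewhere allophone [p].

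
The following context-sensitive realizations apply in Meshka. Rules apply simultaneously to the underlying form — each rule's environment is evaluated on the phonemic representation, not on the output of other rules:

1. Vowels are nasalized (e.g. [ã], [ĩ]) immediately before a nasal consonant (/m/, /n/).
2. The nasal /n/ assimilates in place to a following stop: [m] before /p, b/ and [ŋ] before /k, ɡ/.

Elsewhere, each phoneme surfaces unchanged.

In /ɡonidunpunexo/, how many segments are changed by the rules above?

Segments that undergo a rule: /o/ → [õ] (rule 1); /u/ → [ũ] (rule 1); /n/ → [m] (rule 2); /u/ → [ũ] (rule 1).
All other segments surface unchanged.

4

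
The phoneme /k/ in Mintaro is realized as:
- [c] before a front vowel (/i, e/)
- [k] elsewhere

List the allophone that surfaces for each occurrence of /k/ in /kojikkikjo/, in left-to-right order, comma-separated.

[k], [k], [c], [k]

Occurrence 1 (position 1): no conditioning environment matches → elsewhere allophone [k].
Occurrence 2 (position 5): no conditioning environment matches → elsewhere allophone [k].
Occurrence 3 (position 6): before a front vowel → [c].
Occurrence 4 (position 8): no conditioning environment matches → elsewhere allophone [k].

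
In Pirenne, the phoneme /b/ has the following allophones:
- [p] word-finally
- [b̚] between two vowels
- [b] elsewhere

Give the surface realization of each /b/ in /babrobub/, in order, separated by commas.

Occurrence 1 (position 1): no conditioning environment matches → elsewhere allophone [b].
Occurrence 2 (position 3): no conditioning environment matches → elsewhere allophone [b].
Occurrence 3 (position 6): between two vowels → [b̚].
Occurrence 4 (position 8): word-finally → [p].

[b], [b], [b̚], [p]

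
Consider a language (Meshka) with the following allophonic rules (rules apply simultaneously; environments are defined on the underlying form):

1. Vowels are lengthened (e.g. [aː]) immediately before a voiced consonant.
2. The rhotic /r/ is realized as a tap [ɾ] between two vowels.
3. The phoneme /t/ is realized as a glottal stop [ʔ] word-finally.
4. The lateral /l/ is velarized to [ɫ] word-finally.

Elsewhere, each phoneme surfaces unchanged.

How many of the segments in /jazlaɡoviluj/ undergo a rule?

Segments that undergo a rule: /a/ → [aː] (rule 1); /a/ → [aː] (rule 1); /o/ → [oː] (rule 1); /i/ → [iː] (rule 1); /u/ → [uː] (rule 1).
All other segments surface unchanged.

5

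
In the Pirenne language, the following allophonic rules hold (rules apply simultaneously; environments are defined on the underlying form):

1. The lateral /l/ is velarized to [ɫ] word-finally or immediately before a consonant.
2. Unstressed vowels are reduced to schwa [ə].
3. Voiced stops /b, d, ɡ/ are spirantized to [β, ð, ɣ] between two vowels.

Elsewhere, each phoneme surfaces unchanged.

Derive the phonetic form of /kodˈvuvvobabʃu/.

[kədˈvuvvəβəbʃə]

/k/ (word-initial) is unaffected → [k].
/o/ (between /k/ and /d/) occurs in an unstressed syllable → [ə] by rule 2.
/d/ (between /o/ and /v/): rule 3 targets it, but not between two vowels → unchanged [d].
/v/ (between /d/ and /u/): no rule targets it → [v].
/u/ (between /v/ and /v/) fails the environment for rule 2, so it stays [u].
/v/ (between /u/ and /v/) is unaffected → [v].
/v/ stays [v].
Rule 2 applies to /o/ (between /v/ and /b/: in an unstressed syllable) → [ə].
/b/ (between /o/ and /a/): between two vowels, so rule 3 applies → [β].
/a/ — between /b/ and /b/, in an unstressed syllable — surfaces as [ə] (rule 2).
/b/ — between /a/ and /ʃ/; rule 3 does not apply here → [b].
/ʃ/ (between /b/ and /u/) is unaffected → [ʃ].
/u/ — word-final, in an unstressed syllable — surfaces as [ə] (rule 2).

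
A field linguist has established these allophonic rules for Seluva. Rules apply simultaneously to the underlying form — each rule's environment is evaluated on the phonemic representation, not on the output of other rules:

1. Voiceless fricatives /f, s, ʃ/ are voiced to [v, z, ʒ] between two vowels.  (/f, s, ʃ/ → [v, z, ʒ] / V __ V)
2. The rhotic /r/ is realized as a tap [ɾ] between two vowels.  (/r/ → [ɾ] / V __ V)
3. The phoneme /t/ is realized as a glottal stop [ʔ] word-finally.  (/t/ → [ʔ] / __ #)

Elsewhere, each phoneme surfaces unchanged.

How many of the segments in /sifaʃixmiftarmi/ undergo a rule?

2

Segments that undergo a rule: /f/ → [v] (rule 1); /ʃ/ → [ʒ] (rule 1).
All other segments surface unchanged.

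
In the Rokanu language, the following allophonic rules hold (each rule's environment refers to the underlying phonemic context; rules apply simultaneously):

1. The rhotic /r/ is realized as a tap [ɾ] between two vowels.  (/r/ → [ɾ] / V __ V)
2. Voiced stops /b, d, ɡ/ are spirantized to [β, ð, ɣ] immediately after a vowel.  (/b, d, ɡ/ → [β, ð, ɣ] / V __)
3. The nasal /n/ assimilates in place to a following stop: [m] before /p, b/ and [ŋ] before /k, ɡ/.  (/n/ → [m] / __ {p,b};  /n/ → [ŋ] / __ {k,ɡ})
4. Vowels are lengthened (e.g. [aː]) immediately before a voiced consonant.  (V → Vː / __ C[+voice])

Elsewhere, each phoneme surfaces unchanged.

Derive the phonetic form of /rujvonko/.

/r/ (word-initial): rule 1 targets it, but not between two vowels → unchanged [r].
Rule 4 applies to /u/ (between /r/ and /j/: before a voiced consonant) → [uː].
/o/ — between /v/ and /n/, before a voiced consonant — surfaces as [oː] (rule 4).
/n/ (between /o/ and /k/): before a labial or velar stop, so rule 3 applies → [ŋ].
/o/ (word-final) is in the target of rule 4 but the environment (before a voiced consonant) is not met → [o].

[ruːjvoːŋko]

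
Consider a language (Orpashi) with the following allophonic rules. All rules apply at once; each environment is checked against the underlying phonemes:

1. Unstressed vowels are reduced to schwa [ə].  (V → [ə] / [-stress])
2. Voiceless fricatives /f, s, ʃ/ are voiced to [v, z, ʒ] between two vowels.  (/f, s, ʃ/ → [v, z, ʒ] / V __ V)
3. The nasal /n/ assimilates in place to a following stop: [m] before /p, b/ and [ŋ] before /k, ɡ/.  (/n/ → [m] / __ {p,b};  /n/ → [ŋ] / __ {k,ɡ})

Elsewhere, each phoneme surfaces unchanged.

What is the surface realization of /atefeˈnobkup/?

/a/ meets the environment for rule 1 (in an unstressed syllable) → [ə].
/t/ (between /a/ and /e/): no rule targets it → [t].
/e/ — between /t/ and /f/, in an unstressed syllable — surfaces as [ə] (rule 1).
Rule 2 applies to /f/ (between /e/ and /e/: between two vowels) → [v].
/e/ (between /f/ and /n/): in an unstressed syllable, so rule 1 applies → [ə].
/n/ (between /e/ and /o/) fails the environment for rule 3, so it stays [n].
/o/ (between /n/ and /b/) fails the environment for rule 1, so it stays [o].
/b/ (between /o/ and /k/): no rule targets it → [b].
/k/ stays [k].
/u/ (between /k/ and /p/) occurs in an unstressed syllable → [ə] by rule 1.
/p/ (word-final) is unaffected → [p].

[ətəvəˈnobkəp]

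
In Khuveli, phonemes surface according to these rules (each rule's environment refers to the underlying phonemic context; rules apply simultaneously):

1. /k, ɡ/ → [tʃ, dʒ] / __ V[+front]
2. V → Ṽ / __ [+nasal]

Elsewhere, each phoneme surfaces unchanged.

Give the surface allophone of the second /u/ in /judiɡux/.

[u]

/u/ (between /ɡ/ and /x/): rule 2 targets it, but not before a nasal consonant → unchanged [u].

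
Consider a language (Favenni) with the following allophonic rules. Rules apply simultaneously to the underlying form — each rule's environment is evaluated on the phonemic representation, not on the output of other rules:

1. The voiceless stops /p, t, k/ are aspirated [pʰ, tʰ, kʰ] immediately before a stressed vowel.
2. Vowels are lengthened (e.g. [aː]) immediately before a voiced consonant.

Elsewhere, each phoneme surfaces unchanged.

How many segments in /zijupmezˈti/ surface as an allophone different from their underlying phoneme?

Segments that undergo a rule: /i/ → [iː] (rule 2); /e/ → [eː] (rule 2); /t/ → [tʰ] (rule 1).
All other segments surface unchanged.

3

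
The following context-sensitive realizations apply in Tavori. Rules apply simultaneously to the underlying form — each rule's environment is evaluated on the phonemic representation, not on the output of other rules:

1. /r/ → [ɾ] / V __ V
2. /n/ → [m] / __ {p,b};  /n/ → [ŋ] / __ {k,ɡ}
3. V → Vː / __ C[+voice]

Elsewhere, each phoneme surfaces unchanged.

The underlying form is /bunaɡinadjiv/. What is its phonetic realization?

/b/ (word-initial) is unaffected → [b].
Rule 3 applies to /u/ (between /b/ and /n/: before a voiced consonant) → [uː].
/n/ (between /u/ and /a/): rule 2 targets it, but not before a labial or velar stop → unchanged [n].
Rule 3 applies to /a/ (between /n/ and /ɡ/: before a voiced consonant) → [aː].
/ɡ/ stays [ɡ].
/i/ (between /ɡ/ and /n/) occurs before a voiced consonant → [iː] by rule 3.
/n/ (between /i/ and /a/) is in the target of rule 2 but the environment (before a labial or velar stop) is not met → [n].
/a/ meets the environment for rule 3 (before a voiced consonant) → [aː].
/d/ stays [d].
/j/ — not in any rule's target class → [j].
/i/ (between /j/ and /v/) occurs before a voiced consonant → [iː] by rule 3.
/v/ — not in any rule's target class → [v].

[buːnaːɡiːnaːdjiːv]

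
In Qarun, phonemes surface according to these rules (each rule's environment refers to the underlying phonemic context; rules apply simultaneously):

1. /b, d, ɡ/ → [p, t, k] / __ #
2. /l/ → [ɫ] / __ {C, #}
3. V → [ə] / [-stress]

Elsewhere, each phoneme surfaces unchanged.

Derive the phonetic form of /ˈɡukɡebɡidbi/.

/ɡ/ (word-initial): rule 1 targets it, but not word-finally → unchanged [ɡ].
/u/ — between /ɡ/ and /k/; rule 3 does not apply here → [u].
/k/ — not in any rule's target class → [k].
/ɡ/ (between /k/ and /e/) is in the target of rule 1 but the environment (word-finally) is not met → [ɡ].
/e/ — between /ɡ/ and /b/, in an unstressed syllable — surfaces as [ə] (rule 3).
/b/ (between /e/ and /ɡ/) is in the target of rule 1 but the environment (word-finally) is not met → [b].
/ɡ/ (between /b/ and /i/) is in the target of rule 1 but the environment (word-finally) is not met → [ɡ].
Rule 3 applies to /i/ (between /ɡ/ and /d/: in an unstressed syllable) → [ə].
/d/ (between /i/ and /b/) fails the environment for rule 1, so it stays [d].
/b/ — between /d/ and /i/; rule 1 does not apply here → [b].
Rule 3 applies to /i/ (word-final: in an unstressed syllable) → [ə].

[ˈɡukɡəbɡədbə]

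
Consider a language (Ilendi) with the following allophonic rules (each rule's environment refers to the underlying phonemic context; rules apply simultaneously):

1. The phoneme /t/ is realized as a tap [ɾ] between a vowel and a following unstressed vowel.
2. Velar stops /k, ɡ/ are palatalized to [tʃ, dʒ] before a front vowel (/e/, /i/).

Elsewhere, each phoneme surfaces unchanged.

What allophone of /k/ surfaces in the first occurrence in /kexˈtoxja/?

/k/ (word-initial): before a front vowel, so rule 2 applies → [tʃ].

[tʃ]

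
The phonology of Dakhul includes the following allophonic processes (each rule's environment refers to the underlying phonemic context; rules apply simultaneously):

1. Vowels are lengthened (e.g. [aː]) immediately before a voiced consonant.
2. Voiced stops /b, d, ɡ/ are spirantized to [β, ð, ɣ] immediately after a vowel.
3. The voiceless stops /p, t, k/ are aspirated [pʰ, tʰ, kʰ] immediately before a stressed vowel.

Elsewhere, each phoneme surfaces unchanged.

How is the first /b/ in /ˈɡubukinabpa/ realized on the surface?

/b/ meets the environment for rule 2 (immediately after a vowel) → [β].

[β]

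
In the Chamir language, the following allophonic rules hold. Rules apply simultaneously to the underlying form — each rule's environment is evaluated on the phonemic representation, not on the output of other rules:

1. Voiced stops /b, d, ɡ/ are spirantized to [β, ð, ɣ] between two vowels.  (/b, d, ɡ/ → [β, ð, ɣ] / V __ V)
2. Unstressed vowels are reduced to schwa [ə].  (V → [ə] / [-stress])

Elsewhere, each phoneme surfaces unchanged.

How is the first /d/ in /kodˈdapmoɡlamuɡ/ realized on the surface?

/d/ (between /o/ and /d/) is in the target of rule 1 but the environment (between two vowels) is not met → [d].

[d]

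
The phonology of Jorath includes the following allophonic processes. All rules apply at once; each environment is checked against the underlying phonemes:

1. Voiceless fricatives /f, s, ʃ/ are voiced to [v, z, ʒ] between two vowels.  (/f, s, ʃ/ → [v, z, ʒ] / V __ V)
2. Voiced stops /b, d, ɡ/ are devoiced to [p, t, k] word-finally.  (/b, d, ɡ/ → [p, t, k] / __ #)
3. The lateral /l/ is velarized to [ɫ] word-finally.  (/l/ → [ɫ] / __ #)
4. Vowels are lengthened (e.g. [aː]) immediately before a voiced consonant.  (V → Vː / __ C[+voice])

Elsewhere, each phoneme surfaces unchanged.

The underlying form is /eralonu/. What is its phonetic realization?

/e/ — word-initial, before a voiced consonant — surfaces as [eː] (rule 4).
/r/ (between /e/ and /a/): no rule targets it → [r].
Rule 4 applies to /a/ (between /r/ and /l/: before a voiced consonant) → [aː].
/l/ (between /a/ and /o/) fails the environment for rule 3, so it stays [l].
/o/ meets the environment for rule 4 (before a voiced consonant) → [oː].
/n/ (between /o/ and /u/): no rule targets it → [n].
/u/ (word-final) fails the environment for rule 4, so it stays [u].

[eːraːloːnu]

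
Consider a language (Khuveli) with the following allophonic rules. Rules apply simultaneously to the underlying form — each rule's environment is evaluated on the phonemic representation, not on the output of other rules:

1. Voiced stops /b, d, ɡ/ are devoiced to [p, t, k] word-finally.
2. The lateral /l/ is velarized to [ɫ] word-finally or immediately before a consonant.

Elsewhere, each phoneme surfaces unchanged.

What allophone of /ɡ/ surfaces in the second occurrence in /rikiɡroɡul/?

[ɡ]

/ɡ/ (between /o/ and /u/): rule 1 targets it, but not word-finally → unchanged [ɡ].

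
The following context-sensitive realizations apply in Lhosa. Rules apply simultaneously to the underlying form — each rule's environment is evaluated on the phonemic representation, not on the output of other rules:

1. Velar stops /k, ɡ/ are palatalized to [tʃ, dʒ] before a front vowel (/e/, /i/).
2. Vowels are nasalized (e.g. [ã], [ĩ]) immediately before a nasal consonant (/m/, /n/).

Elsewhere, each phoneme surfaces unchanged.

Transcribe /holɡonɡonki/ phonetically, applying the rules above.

/o/ (between /h/ and /l/) is in the target of rule 2 but the environment (before a nasal consonant) is not met → [o].
/ɡ/ — between /l/ and /o/; rule 1 does not apply here → [ɡ].
/o/ (between /ɡ/ and /n/): before a nasal consonant, so rule 2 applies → [õ].
/ɡ/ (between /n/ and /o/): rule 1 targets it, but not before a front vowel → unchanged [ɡ].
/o/ — between /ɡ/ and /n/, before a nasal consonant — surfaces as [õ] (rule 2).
/k/ meets the environment for rule 1 (before a front vowel) → [tʃ].
/i/ (word-final): rule 2 targets it, but not before a nasal consonant → unchanged [i].

[holɡõnɡõntʃi]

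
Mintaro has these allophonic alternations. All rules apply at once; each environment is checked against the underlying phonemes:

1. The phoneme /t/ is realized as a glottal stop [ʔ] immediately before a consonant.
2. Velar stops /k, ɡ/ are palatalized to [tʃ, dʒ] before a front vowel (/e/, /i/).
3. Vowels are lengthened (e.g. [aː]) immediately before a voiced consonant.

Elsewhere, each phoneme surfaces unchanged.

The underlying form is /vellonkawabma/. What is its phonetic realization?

[veːlloːnkaːwaːbma]

/v/ — not in any rule's target class → [v].
/e/ — between /v/ and /l/, before a voiced consonant — surfaces as [eː] (rule 3).
/l/ stays [l].
/l/ (between /l/ and /o/) is unaffected → [l].
/o/ — between /l/ and /n/, before a voiced consonant — surfaces as [oː] (rule 3).
/n/ stays [n].
/k/ (between /n/ and /a/): rule 2 targets it, but not before a front vowel → unchanged [k].
/a/ meets the environment for rule 3 (before a voiced consonant) → [aː].
/w/ — not in any rule's target class → [w].
Rule 3 applies to /a/ (between /w/ and /b/: before a voiced consonant) → [aː].
/b/ (between /a/ and /m/): no rule targets it → [b].
/m/ (between /b/ and /a/) is unaffected → [m].
/a/ (word-final) is in the target of rule 3 but the environment (before a voiced consonant) is not met → [a].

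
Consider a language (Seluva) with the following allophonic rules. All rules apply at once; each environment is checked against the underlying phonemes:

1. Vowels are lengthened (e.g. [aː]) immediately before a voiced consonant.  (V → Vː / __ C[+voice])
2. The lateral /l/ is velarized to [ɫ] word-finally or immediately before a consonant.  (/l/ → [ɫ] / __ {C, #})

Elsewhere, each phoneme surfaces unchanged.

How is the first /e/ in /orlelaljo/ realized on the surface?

/e/ — between /l/ and /l/, before a voiced consonant — surfaces as [eː] (rule 1).

[eː]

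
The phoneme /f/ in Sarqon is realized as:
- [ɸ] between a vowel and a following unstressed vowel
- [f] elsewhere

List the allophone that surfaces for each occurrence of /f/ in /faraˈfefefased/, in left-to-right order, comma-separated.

[f], [f], [ɸ], [ɸ]

Occurrence 1 (position 1): no conditioning environment matches → elsewhere allophone [f].
Occurrence 2 (position 5): no conditioning environment matches → elsewhere allophone [f].
Occurrence 3 (position 7): between a vowel and a following unstressed vowel → [ɸ].
Occurrence 4 (position 9): between a vowel and a following unstressed vowel → [ɸ].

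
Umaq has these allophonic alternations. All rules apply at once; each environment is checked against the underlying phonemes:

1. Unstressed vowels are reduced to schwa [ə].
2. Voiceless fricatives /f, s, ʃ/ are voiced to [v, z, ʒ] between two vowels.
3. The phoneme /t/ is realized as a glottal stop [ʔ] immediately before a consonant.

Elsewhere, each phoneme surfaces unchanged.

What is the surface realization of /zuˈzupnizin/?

[zəˈzupnəzən]

/z/ (word-initial): no rule targets it → [z].
/u/ (between /z/ and /z/) occurs in an unstressed syllable → [ə] by rule 1.
/z/ — not in any rule's target class → [z].
/u/ (between /z/ and /p/): rule 1 targets it, but not in an unstressed syllable → unchanged [u].
/p/ stays [p].
/n/ (between /p/ and /i/): no rule targets it → [n].
/i/ meets the environment for rule 1 (in an unstressed syllable) → [ə].
/z/ — not in any rule's target class → [z].
/i/ (between /z/ and /n/) occurs in an unstressed syllable → [ə] by rule 1.
/n/ stays [n].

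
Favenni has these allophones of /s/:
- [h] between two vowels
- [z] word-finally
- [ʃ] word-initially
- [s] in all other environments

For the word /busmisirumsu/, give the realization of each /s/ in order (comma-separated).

[s], [h], [s]

Occurrence 1 (position 3): no conditioning environment matches → elsewhere allophone [s].
Occurrence 2 (position 6): between two vowels → [h].
Occurrence 3 (position 11): no conditioning environment matches → elsewhere allophone [s].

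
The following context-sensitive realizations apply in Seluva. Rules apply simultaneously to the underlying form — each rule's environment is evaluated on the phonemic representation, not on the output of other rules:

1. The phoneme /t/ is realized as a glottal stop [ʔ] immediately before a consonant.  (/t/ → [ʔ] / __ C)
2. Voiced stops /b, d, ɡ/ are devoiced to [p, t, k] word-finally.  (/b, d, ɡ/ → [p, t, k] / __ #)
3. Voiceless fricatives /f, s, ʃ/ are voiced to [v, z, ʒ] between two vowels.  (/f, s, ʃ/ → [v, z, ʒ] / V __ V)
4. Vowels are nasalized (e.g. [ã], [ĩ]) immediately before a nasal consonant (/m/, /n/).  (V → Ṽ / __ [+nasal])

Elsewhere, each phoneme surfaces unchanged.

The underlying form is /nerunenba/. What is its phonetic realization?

/n/ — not in any rule's target class → [n].
/e/ (between /n/ and /r/) is in the target of rule 4 but the environment (before a nasal consonant) is not met → [e].
/r/ (between /e/ and /u/): no rule targets it → [r].
/u/ (between /r/ and /n/) occurs before a nasal consonant → [ũ] by rule 4.
/n/ — not in any rule's target class → [n].
/e/ (between /n/ and /n/): before a nasal consonant, so rule 4 applies → [ẽ].
/n/ stays [n].
/b/ (between /n/ and /a/) fails the environment for rule 2, so it stays [b].
/a/ — word-final; rule 4 does not apply here → [a].

[nerũnẽnba]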